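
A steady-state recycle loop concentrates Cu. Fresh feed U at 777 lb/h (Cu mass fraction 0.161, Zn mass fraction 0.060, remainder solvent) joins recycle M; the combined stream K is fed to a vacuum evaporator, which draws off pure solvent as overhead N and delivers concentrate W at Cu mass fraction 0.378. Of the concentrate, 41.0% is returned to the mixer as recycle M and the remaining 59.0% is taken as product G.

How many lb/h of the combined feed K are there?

Overall Cu balance (none leaves overhead): Cu in fresh feed = Cu in product, i.e. 777×0.161 = (1−0.410)·W·0.378.
W = 125.1/(0.378×0.590) = 560.92 lb/h.
Recycle M = 0.410×560.92 = 229.98 lb/h.
Combined feed K = 777 + 229.98 = 1007 lb/h.

1007 lb/h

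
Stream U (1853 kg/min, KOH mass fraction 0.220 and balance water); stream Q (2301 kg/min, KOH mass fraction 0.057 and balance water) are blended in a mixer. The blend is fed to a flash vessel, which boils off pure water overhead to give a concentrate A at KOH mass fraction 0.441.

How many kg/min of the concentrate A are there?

1222 kg/min

KOH entering = 1853×0.220 + 2301×0.057 = 538.82 kg/min.
All KOH reports to A, so A = 538.82/0.441 = 1221.8 kg/min.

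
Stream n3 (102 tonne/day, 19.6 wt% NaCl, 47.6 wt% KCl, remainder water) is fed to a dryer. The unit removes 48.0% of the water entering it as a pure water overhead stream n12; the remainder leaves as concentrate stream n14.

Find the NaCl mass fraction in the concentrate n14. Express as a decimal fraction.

0.233

NaCl is not removed: 102×0.196 = 19.992 tonne/day of NaCl enters n14.
water entering = 102×0.328 = 33.456 tonne/day; overhead removed = 0.480×33.456 = 16.059 tonne/day.
Concentrate = 102 − 16.059 = 85.941 tonne/day.
Mass fraction = 19.992/85.941 = 0.233.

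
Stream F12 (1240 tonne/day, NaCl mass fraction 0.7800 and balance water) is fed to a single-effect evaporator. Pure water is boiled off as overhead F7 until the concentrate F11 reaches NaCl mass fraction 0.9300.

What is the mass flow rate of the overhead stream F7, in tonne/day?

NaCl is conserved: 1240×0.780 = 967.2 tonne/day all reports to the concentrate.
Concentrate = 967.2/(target fraction) = 1040 tonne/day.
Overhead = 1240 − 1040 = 200 tonne/day.

200 tonne/day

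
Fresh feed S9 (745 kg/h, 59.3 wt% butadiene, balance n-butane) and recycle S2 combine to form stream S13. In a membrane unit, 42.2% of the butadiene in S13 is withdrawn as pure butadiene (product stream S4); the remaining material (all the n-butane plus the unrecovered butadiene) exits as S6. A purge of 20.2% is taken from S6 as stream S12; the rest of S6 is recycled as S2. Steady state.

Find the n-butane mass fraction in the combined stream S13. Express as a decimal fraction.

n-butane enters only via S9 and leaves only via the purge: 745×0.407 = 0.202×(n-butane in S6), and the membrane unit passes all n-butane, so n-butane in S13 = n-butane in S6 = 1501.1 kg/h.
butadiene in S13: m_A = 745×0.593 + (1−0.202)·(1−0.422)·m_A, so m_A = 441.78/0.5388 = 820.01 kg/h.
S13 = 820.01 + 1501.1 = 2321.1 kg/h.
n-butane fraction in S13 = 1501.1/2321.1 = 0.647.

0.647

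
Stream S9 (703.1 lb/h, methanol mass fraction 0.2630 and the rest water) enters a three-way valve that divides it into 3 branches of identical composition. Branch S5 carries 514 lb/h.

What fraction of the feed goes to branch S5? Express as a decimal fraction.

0.731

Fraction to S5 = 514/703.1 = 0.7310.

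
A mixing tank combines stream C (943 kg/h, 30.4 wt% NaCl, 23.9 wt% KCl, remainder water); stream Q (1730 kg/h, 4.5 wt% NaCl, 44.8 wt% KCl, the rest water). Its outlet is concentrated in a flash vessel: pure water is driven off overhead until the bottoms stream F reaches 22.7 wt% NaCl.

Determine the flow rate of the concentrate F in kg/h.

1606 kg/h

NaCl entering = 943×0.304 + 1730×0.045 = 364.52 kg/h.
All NaCl reports to F, so F = 364.52/0.227 = 1605.8 kg/h.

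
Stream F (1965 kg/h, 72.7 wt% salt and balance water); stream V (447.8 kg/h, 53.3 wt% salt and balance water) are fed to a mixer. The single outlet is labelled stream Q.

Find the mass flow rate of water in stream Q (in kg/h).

water out = water in = 1965×0.273 + 447.8×0.467 = 745.57 kg/h.

745.6 kg/h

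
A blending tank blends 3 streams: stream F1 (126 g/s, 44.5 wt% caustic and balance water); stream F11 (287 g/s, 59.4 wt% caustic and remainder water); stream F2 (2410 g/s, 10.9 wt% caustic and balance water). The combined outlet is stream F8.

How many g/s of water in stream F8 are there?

water out = water in = 126×0.555 + 287×0.406 + 2410×0.891 = 2333.8 g/s.

2334 g/s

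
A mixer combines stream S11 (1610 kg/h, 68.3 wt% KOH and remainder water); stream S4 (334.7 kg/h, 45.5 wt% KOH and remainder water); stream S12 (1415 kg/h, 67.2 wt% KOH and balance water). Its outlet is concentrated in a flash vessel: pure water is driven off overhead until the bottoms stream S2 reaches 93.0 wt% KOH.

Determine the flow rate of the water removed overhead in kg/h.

991.1 kg/h

KOH entering = 1610×0.683 + 334.7×0.455 + 1415×0.672 = 2202.8 kg/h.
All KOH reports to S2, so S2 = 2202.8/0.930 = 2368.6 kg/h.
Total feed = 3359.7 kg/h; overhead = 3359.7 − 2368.6 = 991.1 kg/h.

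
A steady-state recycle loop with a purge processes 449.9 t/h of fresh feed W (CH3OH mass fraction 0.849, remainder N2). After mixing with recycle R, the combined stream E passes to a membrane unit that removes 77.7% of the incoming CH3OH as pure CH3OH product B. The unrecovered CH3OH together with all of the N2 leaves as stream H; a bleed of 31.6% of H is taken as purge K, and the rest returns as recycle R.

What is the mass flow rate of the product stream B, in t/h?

CH3OH in E: m_A = 449.9×0.849 + (1−0.316)·(1−0.777)·m_A, so m_A = 381.97/0.8475 = 450.71 t/h.
Product B = 0.777×450.71 = 350.2 t/h.

350.2 t/h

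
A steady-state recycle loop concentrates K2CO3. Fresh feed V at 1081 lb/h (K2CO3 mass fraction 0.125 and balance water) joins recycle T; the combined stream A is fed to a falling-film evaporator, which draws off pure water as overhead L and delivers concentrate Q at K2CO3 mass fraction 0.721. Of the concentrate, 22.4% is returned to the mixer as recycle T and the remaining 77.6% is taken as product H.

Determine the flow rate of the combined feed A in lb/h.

Overall K2CO3 balance (none leaves overhead): K2CO3 in fresh feed = K2CO3 in product, i.e. 1081×0.125 = (1−0.224)·Q·0.721.
Q = 135.12/(0.721×0.776) = 241.51 lb/h.
Recycle T = 0.224×241.51 = 54.099 lb/h.
Combined feed A = 1081 + 54.099 = 1135.1 lb/h.

1135 lb/h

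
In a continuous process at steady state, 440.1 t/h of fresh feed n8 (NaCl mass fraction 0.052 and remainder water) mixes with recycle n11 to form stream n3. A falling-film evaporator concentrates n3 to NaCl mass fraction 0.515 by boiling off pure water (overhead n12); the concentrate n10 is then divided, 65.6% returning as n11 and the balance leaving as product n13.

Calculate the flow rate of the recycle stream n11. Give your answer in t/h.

84.74 t/h

Overall NaCl balance (none leaves overhead): NaCl in fresh feed = NaCl in product, i.e. 440.1×0.052 = (1−0.656)·n10·0.515.
n10 = 22.885/(0.515×0.344) = 129.18 t/h.
Recycle n11 = 0.656×129.18 = 84.741 t/h.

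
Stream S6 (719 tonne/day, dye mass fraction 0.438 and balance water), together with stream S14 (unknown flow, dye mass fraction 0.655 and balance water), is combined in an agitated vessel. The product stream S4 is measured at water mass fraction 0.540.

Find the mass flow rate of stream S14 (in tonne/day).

81.12 tonne/day

Let S14 be the unknown flow. Total out = 719 + S14.
water balance: 404.08 + 0.345·S14 = 0.540·(719 + S14)
(0.345 − 0.540)·S14 = 0.540×719 − 404.08 = -15.818
S14 = -15.818 / -0.195 = 81.118 tonne/day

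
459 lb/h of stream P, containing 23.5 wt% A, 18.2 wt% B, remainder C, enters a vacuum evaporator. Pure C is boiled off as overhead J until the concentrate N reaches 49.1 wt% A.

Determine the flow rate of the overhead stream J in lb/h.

239.3 lb/h

A is conserved: 459×0.235 = 107.86 lb/h all reports to the concentrate.
Concentrate = 107.86/(target fraction) = 219.68 lb/h.
Overhead = 459 − 219.68 = 239.32 lb/h.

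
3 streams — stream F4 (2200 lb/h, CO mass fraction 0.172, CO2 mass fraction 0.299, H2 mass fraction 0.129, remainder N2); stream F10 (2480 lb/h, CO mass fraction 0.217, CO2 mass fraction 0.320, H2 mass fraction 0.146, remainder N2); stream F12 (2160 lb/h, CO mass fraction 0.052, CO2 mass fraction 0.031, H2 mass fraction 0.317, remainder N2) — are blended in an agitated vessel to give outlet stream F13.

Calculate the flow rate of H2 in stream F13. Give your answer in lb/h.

1331 lb/h

H2 out = H2 in = 2200×0.129 + 2480×0.146 + 2160×0.317 = 1330.6 lb/h.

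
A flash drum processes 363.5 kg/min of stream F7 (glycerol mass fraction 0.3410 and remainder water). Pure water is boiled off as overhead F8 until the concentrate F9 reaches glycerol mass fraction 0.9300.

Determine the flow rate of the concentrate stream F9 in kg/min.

glycerol is conserved: 363.5×0.341 = 123.95 kg/min all reports to the concentrate.
Concentrate = 123.95/(target fraction) = 133.28 kg/min.

133.3 kg/min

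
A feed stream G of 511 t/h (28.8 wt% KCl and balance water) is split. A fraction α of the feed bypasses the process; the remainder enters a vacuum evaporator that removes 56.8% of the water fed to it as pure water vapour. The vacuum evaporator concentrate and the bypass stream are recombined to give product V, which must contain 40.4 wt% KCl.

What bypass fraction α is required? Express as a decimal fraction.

All 511×0.288 = 147.17 t/h of KCl reaches V, so V = 147.17/0.404 = 364.28 t/h and vapour = 146.72 t/h.
The evaporator receives (1−α)·511 of feed at 0.712 water and removes 0.568 of that water:
0.568×0.712×(1−α)×511 = 146.72
(1−α) = 146.72/206.66 = 0.7100;  α = 0.2900.

0.290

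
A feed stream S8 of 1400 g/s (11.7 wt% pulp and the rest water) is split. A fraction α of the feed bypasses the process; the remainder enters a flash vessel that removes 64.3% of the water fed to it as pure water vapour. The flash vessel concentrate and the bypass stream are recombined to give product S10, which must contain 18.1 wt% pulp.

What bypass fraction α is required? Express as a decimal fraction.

All 1400×0.117 = 163.8 g/s of pulp reaches S10, so S10 = 163.8/0.181 = 904.97 g/s and vapour = 495.03 g/s.
The evaporator receives (1−α)·1400 of feed at 0.883 water and removes 0.643 of that water:
0.643×0.883×(1−α)×1400 = 495.03
(1−α) = 495.03/794.88 = 0.6228;  α = 0.3772.

0.377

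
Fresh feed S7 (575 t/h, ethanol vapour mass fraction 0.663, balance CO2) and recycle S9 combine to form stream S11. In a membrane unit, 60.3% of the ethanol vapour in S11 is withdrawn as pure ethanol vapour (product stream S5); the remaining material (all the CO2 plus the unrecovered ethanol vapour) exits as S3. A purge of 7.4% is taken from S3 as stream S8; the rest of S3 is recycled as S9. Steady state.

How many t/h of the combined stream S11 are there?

CO2 enters only via S7 and leaves only via the purge: 575×0.337 = 0.074×(CO2 in S3), and the membrane unit passes all CO2, so CO2 in S11 = CO2 in S3 = 2618.6 t/h.
ethanol vapour in S11: m_A = 575×0.663 + (1−0.074)·(1−0.603)·m_A, so m_A = 381.23/0.6324 = 602.84 t/h.
S11 = 602.84 + 2618.6 = 3221.4 t/h.

3221 t/h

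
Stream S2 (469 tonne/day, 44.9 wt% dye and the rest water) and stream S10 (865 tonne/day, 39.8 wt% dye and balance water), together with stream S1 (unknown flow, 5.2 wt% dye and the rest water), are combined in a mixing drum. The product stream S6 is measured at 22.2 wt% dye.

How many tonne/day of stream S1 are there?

Let S1 be the unknown flow. Total out = 1334 + S1.
dye balance: 554.85 + 0.052·S1 = 0.222·(1334 + S1)
(0.052 − 0.222)·S1 = 0.222×1334 − 554.85 = -258.7
S1 = -258.7 / -0.170 = 1521.8 tonne/day

1522 tonne/day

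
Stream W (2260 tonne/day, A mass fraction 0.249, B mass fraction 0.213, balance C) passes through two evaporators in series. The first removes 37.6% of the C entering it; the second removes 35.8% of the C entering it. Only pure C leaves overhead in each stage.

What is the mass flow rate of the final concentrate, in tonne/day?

1531 tonne/day

C in feed = 2260×0.538 = 1215.9 tonne/day.
After stage 1: C left = (1−0.376)×1215.9 = 758.71; stream total = 1802.8 tonne/day.
After stage 2: C left = (1−0.358)×758.71 = 487.09; final concentrate = 1531.2 tonne/day.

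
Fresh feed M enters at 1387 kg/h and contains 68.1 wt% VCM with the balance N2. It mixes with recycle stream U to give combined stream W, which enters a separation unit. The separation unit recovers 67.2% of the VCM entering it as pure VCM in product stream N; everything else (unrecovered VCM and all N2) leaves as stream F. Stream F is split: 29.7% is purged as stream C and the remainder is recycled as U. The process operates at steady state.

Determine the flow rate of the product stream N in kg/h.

VCM in W: m_A = 1387×0.681 + (1−0.297)·(1−0.672)·m_A, so m_A = 944.55/0.7694 = 1227.6 kg/h.
Product N = 0.672×1227.6 = 824.96 kg/h.

825 kg/h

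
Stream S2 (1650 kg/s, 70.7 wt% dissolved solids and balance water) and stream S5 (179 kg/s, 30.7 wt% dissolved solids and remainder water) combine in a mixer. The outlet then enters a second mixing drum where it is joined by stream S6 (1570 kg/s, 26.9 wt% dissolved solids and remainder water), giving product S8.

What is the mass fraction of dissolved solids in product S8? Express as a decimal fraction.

Overall, product flow = 3399 kg/s.
dissolved solids in = 1650×0.707 + 179×0.307 + 1570×0.269 = 1643.8 kg/s.
dissolved solids fraction in S8 = 0.4836.

0.4836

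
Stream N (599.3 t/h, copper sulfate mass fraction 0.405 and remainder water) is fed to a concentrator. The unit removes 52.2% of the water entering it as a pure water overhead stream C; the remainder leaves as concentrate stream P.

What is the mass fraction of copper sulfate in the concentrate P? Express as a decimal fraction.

0.587

copper sulfate is not removed: 599.3×0.405 = 242.72 t/h of copper sulfate enters P.
water entering = 599.3×0.595 = 356.58 t/h; overhead removed = 0.522×356.58 = 186.14 t/h.
Concentrate = 599.3 − 186.14 = 413.16 t/h.
Mass fraction = 242.72/413.16 = 0.587.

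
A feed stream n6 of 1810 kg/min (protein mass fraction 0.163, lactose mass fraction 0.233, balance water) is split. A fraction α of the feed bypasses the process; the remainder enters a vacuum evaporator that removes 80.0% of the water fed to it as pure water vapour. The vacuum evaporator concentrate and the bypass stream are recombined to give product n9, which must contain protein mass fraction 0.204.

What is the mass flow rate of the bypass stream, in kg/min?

All 1810×0.163 = 295.03 kg/min of protein reaches n9, so n9 = 295.03/0.204 = 1446.2 kg/min and vapour = 363.77 kg/min.
The evaporator receives (1−α)·1810 of feed at 0.604 water and removes 0.800 of that water:
0.800×0.604×(1−α)×1810 = 363.77
(1−α) = 363.77/874.59 = 0.4159;  α = 0.5841.
Bypass flow = 0.5841×1810 = 1057.2 kg/min.

1057 kg/min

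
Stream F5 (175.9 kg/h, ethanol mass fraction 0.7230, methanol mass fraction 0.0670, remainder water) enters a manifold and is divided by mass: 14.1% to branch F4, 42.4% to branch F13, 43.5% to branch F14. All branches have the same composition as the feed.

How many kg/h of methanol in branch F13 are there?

Branch F13 total = 0.424×175.9 = 74.582 kg/h.
methanol in F13 = 0.067×74.582 = 4.997 kg/h.

4.997 kg/h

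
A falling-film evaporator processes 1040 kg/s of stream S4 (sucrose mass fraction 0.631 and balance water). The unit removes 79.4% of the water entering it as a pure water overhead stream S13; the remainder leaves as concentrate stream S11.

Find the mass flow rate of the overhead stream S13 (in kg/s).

304.7 kg/s

water entering = 1040×0.369 = 383.76 kg/s; overhead removed = 0.794×383.76 = 304.71 kg/s.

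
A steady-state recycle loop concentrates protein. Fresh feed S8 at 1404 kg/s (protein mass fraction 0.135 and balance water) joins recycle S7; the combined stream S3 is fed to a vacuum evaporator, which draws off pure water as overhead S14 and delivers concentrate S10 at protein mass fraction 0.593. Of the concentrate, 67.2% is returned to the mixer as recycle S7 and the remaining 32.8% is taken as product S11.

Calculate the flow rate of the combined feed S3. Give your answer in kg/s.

Overall protein balance (none leaves overhead): protein in fresh feed = protein in product, i.e. 1404×0.135 = (1−0.672)·S10·0.593.
S10 = 189.54/(0.593×0.328) = 974.48 kg/s.
Recycle S7 = 0.672×974.48 = 654.85 kg/s.
Combined feed S3 = 1404 + 654.85 = 2058.8 kg/s.

2059 kg/s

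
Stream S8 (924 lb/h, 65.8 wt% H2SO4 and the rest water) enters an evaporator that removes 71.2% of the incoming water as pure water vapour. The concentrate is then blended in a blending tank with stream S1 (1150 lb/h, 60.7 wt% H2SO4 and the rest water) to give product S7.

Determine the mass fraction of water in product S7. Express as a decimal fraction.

0.2937

Vapour removed = 0.712×0.342×924 = 225 lb/h; concentrate = 699 lb/h.
water reaching the mixer = 91.01 (from concentrate) + 1150×0.393 = 542.96 lb/h.
Product flow = 699 + 1150 = 1849 lb/h; water fraction = 0.2937.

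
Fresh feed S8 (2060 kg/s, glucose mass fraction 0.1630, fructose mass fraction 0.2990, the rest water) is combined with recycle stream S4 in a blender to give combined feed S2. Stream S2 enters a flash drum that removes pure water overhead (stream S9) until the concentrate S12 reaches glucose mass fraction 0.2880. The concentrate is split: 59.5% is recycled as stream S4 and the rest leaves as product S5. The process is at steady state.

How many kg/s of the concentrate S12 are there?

Overall glucose balance (none leaves overhead): glucose in fresh feed = glucose in product, i.e. 2060×0.163 = (1−0.595)·S12·0.288.
S12 = 335.78/(0.288×0.405) = 2878.8 kg/s.

2879 kg/s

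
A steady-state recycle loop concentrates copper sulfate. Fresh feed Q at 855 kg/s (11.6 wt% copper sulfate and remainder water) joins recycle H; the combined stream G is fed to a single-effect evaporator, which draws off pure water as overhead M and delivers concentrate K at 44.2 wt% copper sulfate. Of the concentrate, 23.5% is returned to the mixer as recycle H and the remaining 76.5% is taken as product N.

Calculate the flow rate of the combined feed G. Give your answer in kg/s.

Overall copper sulfate balance (none leaves overhead): copper sulfate in fresh feed = copper sulfate in product, i.e. 855×0.116 = (1−0.235)·K·0.442.
K = 99.18/(0.442×0.765) = 293.32 kg/s.
Recycle H = 0.235×293.32 = 68.93 kg/s.
Combined feed G = 855 + 68.93 = 923.93 kg/s.

923.9 kg/s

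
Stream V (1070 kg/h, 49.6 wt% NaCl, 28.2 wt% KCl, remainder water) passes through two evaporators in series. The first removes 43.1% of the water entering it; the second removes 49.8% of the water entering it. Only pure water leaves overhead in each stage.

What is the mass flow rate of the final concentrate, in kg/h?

water in feed = 1070×0.222 = 237.54 kg/h.
After stage 1: water left = (1−0.431)×237.54 = 135.16; stream total = 967.62 kg/h.
After stage 2: water left = (1−0.498)×135.16 = 67.85; final concentrate = 900.31 kg/h.

900.3 kg/h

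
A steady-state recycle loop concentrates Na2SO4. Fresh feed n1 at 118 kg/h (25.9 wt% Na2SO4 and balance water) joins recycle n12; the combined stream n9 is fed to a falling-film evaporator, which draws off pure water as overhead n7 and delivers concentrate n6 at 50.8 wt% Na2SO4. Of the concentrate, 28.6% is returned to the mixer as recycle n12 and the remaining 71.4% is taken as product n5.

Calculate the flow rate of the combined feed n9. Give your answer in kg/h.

142.1 kg/h

Overall Na2SO4 balance (none leaves overhead): Na2SO4 in fresh feed = Na2SO4 in product, i.e. 118×0.259 = (1−0.286)·n6·0.508.
n6 = 30.562/(0.508×0.714) = 84.26 kg/h.
Recycle n12 = 0.286×84.26 = 24.098 kg/h.
Combined feed n9 = 118 + 24.098 = 142.1 kg/h.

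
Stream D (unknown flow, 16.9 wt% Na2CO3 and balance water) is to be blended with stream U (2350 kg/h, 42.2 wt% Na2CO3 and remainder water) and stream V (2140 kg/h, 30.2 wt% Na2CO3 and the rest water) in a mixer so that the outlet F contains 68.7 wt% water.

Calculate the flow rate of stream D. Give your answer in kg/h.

1615 kg/h

Let D be the unknown flow. Total out = 4490 + D.
water balance: 2852 + 0.831·D = 0.687·(4490 + D)
(0.831 − 0.687)·D = 0.687×4490 − 2852 = 232.61
D = 232.61 / 0.144 = 1615.3 kg/h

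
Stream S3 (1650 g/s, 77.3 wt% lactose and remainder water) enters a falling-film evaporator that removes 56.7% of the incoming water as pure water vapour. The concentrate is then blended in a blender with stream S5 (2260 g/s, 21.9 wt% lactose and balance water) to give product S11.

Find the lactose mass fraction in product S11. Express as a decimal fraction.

0.4788

Vapour removed = 0.567×0.227×1650 = 212.37 g/s; concentrate = 1437.6 g/s.
lactose reaching the mixer = 1275.5 (from concentrate) + 2260×0.219 = 1770.4 g/s.
Product flow = 1437.6 + 2260 = 3697.6 g/s; lactose fraction = 0.4788.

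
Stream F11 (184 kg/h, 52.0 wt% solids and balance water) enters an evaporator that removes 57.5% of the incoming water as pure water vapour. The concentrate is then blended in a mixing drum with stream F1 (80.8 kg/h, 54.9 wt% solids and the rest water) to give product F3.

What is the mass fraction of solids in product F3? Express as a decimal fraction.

0.654

Vapour removed = 0.575×0.480×184 = 50.784 kg/h; concentrate = 133.22 kg/h.
solids reaching the mixer = 95.68 (from concentrate) + 80.8×0.549 = 140.04 kg/h.
Product flow = 133.22 + 80.8 = 214.02 kg/h; solids fraction = 0.654.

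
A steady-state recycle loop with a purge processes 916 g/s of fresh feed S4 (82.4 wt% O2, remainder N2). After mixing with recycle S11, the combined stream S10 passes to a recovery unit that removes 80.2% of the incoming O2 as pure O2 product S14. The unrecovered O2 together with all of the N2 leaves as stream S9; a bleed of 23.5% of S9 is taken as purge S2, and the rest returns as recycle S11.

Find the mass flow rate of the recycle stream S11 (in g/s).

N2 enters only via S4 and leaves only via the purge: 916×0.176 = 0.235×(N2 in S9), and the recovery unit passes all N2, so N2 in S10 = N2 in S9 = 686.03 g/s.
O2 in S10: m_A = 916×0.824 + (1−0.235)·(1−0.802)·m_A, so m_A = 754.78/0.8485 = 889.52 g/s.
S9 = (1−0.802)×889.52 + 686.03 = 862.15 g/s.
Recycle S11 = (1−0.235)×862.15 = 659.55 g/s.

659.5 g/s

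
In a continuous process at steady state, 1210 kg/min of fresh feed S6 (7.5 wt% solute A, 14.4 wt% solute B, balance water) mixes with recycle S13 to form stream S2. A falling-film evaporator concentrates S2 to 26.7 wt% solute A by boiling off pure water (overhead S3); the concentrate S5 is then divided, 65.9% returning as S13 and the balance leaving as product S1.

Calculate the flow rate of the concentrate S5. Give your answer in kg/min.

996.7 kg/min

Overall solute A balance (none leaves overhead): solute A in fresh feed = solute A in product, i.e. 1210×0.075 = (1−0.659)·S5·0.267.
S5 = 90.75/(0.267×0.341) = 996.74 kg/min.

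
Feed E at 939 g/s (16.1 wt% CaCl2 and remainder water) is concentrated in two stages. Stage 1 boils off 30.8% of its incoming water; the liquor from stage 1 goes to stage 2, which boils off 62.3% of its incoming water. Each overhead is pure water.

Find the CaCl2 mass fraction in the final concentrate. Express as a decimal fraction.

0.424

water in feed = 939×0.839 = 787.82 g/s.
After stage 1: water left = (1−0.308)×787.82 = 545.17; stream total = 696.35 g/s.
After stage 2: water left = (1−0.623)×545.17 = 205.53; final concentrate = 356.71 g/s.
CaCl2 fraction = 151.18/356.71 = 0.424.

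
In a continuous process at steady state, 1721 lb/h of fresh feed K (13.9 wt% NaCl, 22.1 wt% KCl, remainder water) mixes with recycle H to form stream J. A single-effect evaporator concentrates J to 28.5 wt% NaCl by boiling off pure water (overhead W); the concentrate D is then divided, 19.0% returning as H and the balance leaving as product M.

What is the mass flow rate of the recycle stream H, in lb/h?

Overall NaCl balance (none leaves overhead): NaCl in fresh feed = NaCl in product, i.e. 1721×0.139 = (1−0.190)·D·0.285.
D = 239.22/(0.285×0.810) = 1036.3 lb/h.
Recycle H = 0.190×1036.3 = 196.89 lb/h.

196.9 lb/h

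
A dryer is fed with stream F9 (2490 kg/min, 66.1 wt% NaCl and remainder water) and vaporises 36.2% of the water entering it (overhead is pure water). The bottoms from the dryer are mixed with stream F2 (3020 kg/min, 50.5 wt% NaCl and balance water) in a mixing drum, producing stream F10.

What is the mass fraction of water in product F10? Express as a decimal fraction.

Vapour removed = 0.362×0.339×2490 = 305.57 kg/min; concentrate = 2184.4 kg/min.
water reaching the mixer = 538.54 (from concentrate) + 3020×0.495 = 2033.4 kg/min.
Product flow = 2184.4 + 3020 = 5204.4 kg/min; water fraction = 0.391.

0.391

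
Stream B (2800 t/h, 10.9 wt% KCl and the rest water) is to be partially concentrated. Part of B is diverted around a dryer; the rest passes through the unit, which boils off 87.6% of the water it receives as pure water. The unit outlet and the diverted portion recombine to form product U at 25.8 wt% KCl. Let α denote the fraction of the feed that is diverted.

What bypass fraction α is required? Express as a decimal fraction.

All 2800×0.109 = 305.2 t/h of KCl reaches U, so U = 305.2/0.258 = 1182.9 t/h and vapour = 1617.1 t/h.
The evaporator receives (1−α)·2800 of feed at 0.891 water and removes 0.876 of that water:
0.876×0.891×(1−α)×2800 = 1617.1
(1−α) = 1617.1/2185.4 = 0.7399;  α = 0.2601.

0.260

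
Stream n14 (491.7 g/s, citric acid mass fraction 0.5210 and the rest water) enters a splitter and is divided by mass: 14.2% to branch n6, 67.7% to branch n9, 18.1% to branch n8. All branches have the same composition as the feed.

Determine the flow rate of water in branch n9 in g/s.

159.4 g/s

Branch n9 total = 0.677×491.7 = 332.88 g/s.
water in n9 = 0.479×332.88 = 159.45 g/s.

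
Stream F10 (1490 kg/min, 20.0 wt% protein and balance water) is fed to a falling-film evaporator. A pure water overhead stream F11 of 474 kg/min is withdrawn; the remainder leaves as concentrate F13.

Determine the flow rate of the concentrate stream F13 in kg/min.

Concentrate = 1490 − 474 = 1016 kg/min.

1016 kg/min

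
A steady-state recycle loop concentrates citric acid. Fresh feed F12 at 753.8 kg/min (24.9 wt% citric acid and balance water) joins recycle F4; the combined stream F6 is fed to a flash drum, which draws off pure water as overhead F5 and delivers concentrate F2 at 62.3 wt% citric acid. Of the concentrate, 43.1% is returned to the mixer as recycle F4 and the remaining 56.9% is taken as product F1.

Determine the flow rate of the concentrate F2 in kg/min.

529.5 kg/min

Overall citric acid balance (none leaves overhead): citric acid in fresh feed = citric acid in product, i.e. 753.8×0.249 = (1−0.431)·F2·0.623.
F2 = 187.7/(0.623×0.569) = 529.49 kg/min.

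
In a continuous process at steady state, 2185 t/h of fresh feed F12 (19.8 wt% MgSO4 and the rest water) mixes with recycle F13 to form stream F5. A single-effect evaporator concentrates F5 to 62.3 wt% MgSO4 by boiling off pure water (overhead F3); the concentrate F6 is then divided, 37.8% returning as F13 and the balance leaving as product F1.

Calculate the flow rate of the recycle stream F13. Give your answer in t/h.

Overall MgSO4 balance (none leaves overhead): MgSO4 in fresh feed = MgSO4 in product, i.e. 2185×0.198 = (1−0.378)·F6·0.623.
F6 = 432.63/(0.623×0.622) = 1116.4 t/h.
Recycle F13 = 0.378×1116.4 = 422.02 t/h.

422 t/h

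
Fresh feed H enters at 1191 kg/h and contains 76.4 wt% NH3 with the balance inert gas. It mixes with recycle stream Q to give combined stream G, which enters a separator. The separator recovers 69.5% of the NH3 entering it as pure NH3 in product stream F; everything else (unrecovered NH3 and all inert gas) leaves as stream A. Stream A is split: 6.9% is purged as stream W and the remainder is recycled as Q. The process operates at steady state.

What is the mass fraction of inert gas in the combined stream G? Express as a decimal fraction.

0.7622

inert gas enters only via H and leaves only via the purge: 1191×0.236 = 0.069×(inert gas in A), and the separator passes all inert gas, so inert gas in G = inert gas in A = 4073.6 kg/h.
NH3 in G: m_A = 1191×0.764 + (1−0.069)·(1−0.695)·m_A, so m_A = 909.92/0.7160 = 1270.8 kg/h.
G = 1270.8 + 4073.6 = 5344.3 kg/h.
inert gas fraction in G = 4073.6/5344.3 = 0.7622.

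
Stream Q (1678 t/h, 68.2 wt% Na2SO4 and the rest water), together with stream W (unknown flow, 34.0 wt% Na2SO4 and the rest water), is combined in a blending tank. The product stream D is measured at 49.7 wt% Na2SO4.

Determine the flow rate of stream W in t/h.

Let W be the unknown flow. Total out = 1678 + W.
Na2SO4 balance: 1144.4 + 0.340·W = 0.497·(1678 + W)
(0.340 − 0.497)·W = 0.497×1678 − 1144.4 = -310.43
W = -310.43 / -0.157 = 1977.3 t/h

1977 t/h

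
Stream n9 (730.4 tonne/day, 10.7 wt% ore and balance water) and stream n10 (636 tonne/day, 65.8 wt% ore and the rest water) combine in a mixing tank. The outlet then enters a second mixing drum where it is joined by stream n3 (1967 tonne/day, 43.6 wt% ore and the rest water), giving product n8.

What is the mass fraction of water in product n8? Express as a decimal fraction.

0.594

Overall, product flow = 3333.4 tonne/day.
water in = 730.4×0.893 + 636×0.342 + 1967×0.564 = 1979.1 tonne/day.
water fraction in n8 = 0.594.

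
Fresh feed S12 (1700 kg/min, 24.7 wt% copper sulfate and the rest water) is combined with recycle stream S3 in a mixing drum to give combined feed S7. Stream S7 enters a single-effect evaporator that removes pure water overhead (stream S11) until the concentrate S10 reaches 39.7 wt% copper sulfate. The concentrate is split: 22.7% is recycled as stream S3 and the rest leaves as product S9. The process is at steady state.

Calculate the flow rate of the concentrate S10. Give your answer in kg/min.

Overall copper sulfate balance (none leaves overhead): copper sulfate in fresh feed = copper sulfate in product, i.e. 1700×0.247 = (1−0.227)·S10·0.397.
S10 = 419.9/(0.397×0.773) = 1368.3 kg/min.

1368 kg/min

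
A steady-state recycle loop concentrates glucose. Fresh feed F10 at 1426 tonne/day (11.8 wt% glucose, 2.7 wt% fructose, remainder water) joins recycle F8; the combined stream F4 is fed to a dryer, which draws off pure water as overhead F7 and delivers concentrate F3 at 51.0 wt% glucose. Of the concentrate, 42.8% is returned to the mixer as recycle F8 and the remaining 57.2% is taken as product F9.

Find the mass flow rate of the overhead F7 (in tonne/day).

Overall glucose balance (none leaves overhead): glucose in fresh feed = glucose in product, i.e. 1426×0.118 = (1−0.428)·F3·0.510.
F3 = 168.27/(0.510×0.572) = 576.81 tonne/day.
Recycle F8 = 0.428×576.81 = 246.88 tonne/day.
Combined feed F4 = 1426 + 246.88 = 1672.9 tonne/day.
Overhead F7 = F4 − F3 = 1672.9 − 576.81 = 1096.1 tonne/day.

1096 tonne/day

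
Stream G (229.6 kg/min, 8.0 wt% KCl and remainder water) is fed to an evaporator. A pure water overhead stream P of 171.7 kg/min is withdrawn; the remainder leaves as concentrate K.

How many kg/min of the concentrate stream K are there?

Concentrate = 229.6 − 171.7 = 57.9 kg/min.

57.9 kg/min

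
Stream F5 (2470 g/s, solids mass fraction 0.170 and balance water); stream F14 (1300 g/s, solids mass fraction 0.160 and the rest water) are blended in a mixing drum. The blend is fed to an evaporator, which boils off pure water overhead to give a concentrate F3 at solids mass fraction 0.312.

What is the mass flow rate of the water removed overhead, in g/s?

solids entering = 2470×0.170 + 1300×0.160 = 627.9 g/s.
All solids reports to F3, so F3 = 627.9/0.312 = 2012.5 g/s.
Total feed = 3770 g/s; overhead = 3770 − 2012.5 = 1757.5 g/s.

1757 g/s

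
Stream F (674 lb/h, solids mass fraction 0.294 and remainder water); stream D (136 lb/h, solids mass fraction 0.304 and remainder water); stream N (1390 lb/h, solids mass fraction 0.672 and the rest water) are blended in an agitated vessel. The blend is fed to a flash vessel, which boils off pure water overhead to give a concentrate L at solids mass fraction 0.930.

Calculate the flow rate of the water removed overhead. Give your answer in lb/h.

solids entering = 674×0.294 + 136×0.304 + 1390×0.672 = 1173.6 lb/h.
All solids reports to L, so L = 1173.6/0.930 = 1261.9 lb/h.
Total feed = 2200 lb/h; overhead = 2200 − 1261.9 = 938.09 lb/h.

938.1 lb/h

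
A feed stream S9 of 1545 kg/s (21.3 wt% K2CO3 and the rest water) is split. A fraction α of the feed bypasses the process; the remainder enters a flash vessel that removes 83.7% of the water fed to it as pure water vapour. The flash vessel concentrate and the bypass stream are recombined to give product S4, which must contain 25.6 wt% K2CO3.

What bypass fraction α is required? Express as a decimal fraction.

All 1545×0.213 = 329.08 kg/s of K2CO3 reaches S4, so S4 = 329.08/0.256 = 1285.5 kg/s and vapour = 259.51 kg/s.
The evaporator receives (1−α)·1545 of feed at 0.787 water and removes 0.837 of that water:
0.837×0.787×(1−α)×1545 = 259.51
(1−α) = 259.51/1017.7 = 0.2550;  α = 0.7450.

0.745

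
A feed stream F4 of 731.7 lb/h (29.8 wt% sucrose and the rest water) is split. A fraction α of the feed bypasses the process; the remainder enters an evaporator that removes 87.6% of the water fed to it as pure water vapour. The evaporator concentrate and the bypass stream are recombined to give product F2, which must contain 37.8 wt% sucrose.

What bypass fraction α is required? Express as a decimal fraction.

0.656

All 731.7×0.298 = 218.05 lb/h of sucrose reaches F2, so F2 = 218.05/0.378 = 576.84 lb/h and vapour = 154.86 lb/h.
The evaporator receives (1−α)·731.7 of feed at 0.702 water and removes 0.876 of that water:
0.876×0.702×(1−α)×731.7 = 154.86
(1−α) = 154.86/449.96 = 0.3442;  α = 0.6558.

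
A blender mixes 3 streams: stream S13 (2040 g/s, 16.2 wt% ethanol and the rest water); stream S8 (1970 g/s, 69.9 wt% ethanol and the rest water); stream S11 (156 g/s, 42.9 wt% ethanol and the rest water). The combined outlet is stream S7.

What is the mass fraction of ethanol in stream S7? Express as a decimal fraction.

0.426

Total flow out = 2040 + 1970 + 156 = 4166 g/s.
ethanol in = 2040×0.162 + 1970×0.699 + 156×0.429 = 1774.4 g/s.
ethanol mass fraction in S7 = 1774.4/4166 = 0.426.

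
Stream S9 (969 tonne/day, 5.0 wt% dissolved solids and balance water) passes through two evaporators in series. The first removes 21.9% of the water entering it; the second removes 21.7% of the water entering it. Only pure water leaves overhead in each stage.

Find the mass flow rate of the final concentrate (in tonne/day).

611.4 tonne/day

water in feed = 969×0.950 = 920.55 tonne/day.
After stage 1: water left = (1−0.219)×920.55 = 718.95; stream total = 767.4 tonne/day.
After stage 2: water left = (1−0.217)×718.95 = 562.94; final concentrate = 611.39 tonne/day.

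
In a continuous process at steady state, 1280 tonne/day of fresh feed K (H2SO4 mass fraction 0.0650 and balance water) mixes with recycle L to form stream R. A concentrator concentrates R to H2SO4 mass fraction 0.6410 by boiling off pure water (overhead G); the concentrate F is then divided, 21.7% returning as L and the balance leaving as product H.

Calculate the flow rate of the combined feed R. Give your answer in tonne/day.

Overall H2SO4 balance (none leaves overhead): H2SO4 in fresh feed = H2SO4 in product, i.e. 1280×0.065 = (1−0.217)·F·0.641.
F = 83.2/(0.641×0.783) = 165.77 tonne/day.
Recycle L = 0.217×165.77 = 35.972 tonne/day.
Combined feed R = 1280 + 35.972 = 1316 tonne/day.

1316 tonne/day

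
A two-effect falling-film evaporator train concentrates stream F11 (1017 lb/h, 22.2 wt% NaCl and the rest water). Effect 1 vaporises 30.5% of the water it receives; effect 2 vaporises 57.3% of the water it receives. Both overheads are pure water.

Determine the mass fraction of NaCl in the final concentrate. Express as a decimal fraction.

water in feed = 1017×0.778 = 791.23 lb/h.
After stage 1: water left = (1−0.305)×791.23 = 549.9; stream total = 775.68 lb/h.
After stage 2: water left = (1−0.573)×549.9 = 234.81; final concentrate = 460.58 lb/h.
NaCl fraction = 225.77/460.58 = 0.4902.

0.4902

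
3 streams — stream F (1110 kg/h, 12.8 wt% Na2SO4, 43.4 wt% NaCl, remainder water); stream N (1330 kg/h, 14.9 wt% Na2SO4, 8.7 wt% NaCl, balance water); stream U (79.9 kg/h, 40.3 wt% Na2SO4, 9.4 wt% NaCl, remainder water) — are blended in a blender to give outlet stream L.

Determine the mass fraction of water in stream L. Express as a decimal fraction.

Total flow out = 1110 + 1330 + 79.9 = 2519.9 kg/h.
water in = 1110×0.438 + 1330×0.764 + 79.9×0.503 = 1542.5 kg/h.
water mass fraction in L = 1542.5/2519.9 = 0.612.

0.612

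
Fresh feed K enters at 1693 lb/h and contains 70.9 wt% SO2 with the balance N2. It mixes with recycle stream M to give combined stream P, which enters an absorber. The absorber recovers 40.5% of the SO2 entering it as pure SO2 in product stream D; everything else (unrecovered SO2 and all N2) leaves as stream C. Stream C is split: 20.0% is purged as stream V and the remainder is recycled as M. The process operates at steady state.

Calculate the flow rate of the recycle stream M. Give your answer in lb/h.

3061 lb/h

N2 enters only via K and leaves only via the purge: 1693×0.291 = 0.200×(N2 in C), and the absorber passes all N2, so N2 in P = N2 in C = 2463.3 lb/h.
SO2 in P: m_A = 1693×0.709 + (1−0.200)·(1−0.405)·m_A, so m_A = 1200.3/0.5240 = 2290.7 lb/h.
C = (1−0.405)×2290.7 + 2463.3 = 3826.3 lb/h.
Recycle M = (1−0.200)×3826.3 = 3061 lb/h.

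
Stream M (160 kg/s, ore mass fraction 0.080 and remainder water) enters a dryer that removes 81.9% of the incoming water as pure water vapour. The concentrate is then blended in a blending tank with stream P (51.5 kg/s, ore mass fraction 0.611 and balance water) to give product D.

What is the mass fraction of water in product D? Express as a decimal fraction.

0.513

Vapour removed = 0.819×0.920×160 = 120.56 kg/s; concentrate = 39.443 kg/s.
water reaching the mixer = 26.643 (from concentrate) + 51.5×0.389 = 46.677 kg/s.
Product flow = 39.443 + 51.5 = 90.943 kg/s; water fraction = 0.513.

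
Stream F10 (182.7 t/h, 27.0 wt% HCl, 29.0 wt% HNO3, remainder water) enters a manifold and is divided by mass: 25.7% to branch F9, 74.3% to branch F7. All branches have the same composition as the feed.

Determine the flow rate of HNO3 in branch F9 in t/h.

Branch F9 total = 0.257×182.7 = 46.954 t/h.
HNO3 in F9 = 0.290×46.954 = 13.617 t/h.

13.62 t/h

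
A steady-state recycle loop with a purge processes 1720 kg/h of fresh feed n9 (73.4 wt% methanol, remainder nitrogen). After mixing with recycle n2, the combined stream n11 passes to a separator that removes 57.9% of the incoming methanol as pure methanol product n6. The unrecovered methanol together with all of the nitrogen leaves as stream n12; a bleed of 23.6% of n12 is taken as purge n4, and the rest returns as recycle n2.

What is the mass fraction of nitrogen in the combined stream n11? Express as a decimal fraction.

0.510

nitrogen enters only via n9 and leaves only via the purge: 1720×0.266 = 0.236×(nitrogen in n12), and the separator passes all nitrogen, so nitrogen in n11 = nitrogen in n12 = 1938.6 kg/h.
methanol in n11: m_A = 1720×0.734 + (1−0.236)·(1−0.579)·m_A, so m_A = 1262.5/0.6784 = 1861.1 kg/h.
n11 = 1861.1 + 1938.6 = 3799.7 kg/h.
nitrogen fraction in n11 = 1938.6/3799.7 = 0.510.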